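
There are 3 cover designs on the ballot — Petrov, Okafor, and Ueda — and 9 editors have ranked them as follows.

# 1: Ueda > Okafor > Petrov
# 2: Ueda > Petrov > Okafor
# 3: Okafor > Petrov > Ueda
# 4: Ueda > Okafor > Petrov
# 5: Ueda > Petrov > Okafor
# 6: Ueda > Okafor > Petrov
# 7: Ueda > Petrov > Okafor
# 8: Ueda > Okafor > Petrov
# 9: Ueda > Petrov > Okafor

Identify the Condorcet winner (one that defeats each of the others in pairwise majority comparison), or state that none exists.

Head-to-head results (9 voters total):
Petrov vs Okafor: Okafor wins 5–4.
Petrov vs Ueda: Ueda wins 8–1.
Okafor vs Ueda: Ueda wins 8–1.
Ueda beats each rival — Petrov (8–1), Okafor (8–1) — so Ueda is the Condorcet winner.

Ueda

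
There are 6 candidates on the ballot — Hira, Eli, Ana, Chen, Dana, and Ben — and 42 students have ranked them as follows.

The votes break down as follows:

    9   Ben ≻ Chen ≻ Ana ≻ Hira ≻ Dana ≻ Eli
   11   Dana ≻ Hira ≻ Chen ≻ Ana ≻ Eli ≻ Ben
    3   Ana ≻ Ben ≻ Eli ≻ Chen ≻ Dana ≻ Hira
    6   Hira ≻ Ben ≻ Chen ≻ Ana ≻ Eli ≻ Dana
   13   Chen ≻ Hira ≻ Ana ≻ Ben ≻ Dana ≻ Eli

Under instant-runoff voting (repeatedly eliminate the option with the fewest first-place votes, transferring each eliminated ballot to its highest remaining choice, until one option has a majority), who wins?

Chen

Round 1: Chen 13, Dana 11, Ben 9, Hira 6, Ana 3, Eli 0. Eli has the fewest and is eliminated.
Round 2: Chen 13, Dana 11, Ben 9, Hira 6, Ana 3. Ana has the fewest and is eliminated.
Round 3: Chen 13, Ben 12, Dana 11, Hira 6. Hira has the fewest and is eliminated.
Round 4: Ben 18, Chen 13, Dana 11. Dana has the fewest and is eliminated.
Round 5: Chen 24, Ben 18. Chen has a majority.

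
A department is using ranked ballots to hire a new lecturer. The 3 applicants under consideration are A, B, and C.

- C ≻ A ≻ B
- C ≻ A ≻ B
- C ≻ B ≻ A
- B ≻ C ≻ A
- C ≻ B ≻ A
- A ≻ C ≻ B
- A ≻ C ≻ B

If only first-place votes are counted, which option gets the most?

First-place vote totals:
  A: 2
  B: 1
  C: 4
C has the most first-place votes.

C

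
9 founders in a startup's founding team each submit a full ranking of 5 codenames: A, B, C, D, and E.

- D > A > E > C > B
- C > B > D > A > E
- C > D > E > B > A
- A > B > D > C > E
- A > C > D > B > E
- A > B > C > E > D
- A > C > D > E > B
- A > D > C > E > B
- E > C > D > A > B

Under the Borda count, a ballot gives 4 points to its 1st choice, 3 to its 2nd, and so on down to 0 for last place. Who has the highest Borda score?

A

Borda scores:
  A: 3 + 1 + 0 + 4 + 4 + 4 + 4 + 4 + 1 = 25
  B: 0 + 3 + 1 + 3 + 1 + 3 + 0 + 0 + 0 = 11
  C: 1 + 4 + 4 + 1 + 3 + 2 + 3 + 2 + 3 = 23
  D: 4 + 2 + 3 + 2 + 2 + 0 + 2 + 3 + 2 = 20
  E: 2 + 0 + 2 + 0 + 0 + 1 + 1 + 1 + 4 = 11
A has the highest total.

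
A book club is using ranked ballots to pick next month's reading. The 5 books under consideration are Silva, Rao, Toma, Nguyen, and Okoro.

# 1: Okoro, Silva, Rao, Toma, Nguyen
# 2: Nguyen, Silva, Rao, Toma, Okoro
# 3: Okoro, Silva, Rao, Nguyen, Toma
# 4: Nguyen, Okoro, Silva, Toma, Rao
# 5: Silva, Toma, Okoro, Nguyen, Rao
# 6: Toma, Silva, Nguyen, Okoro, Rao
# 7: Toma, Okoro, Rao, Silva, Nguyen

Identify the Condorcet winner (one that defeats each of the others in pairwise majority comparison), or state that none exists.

No Condorcet winner

Head-to-head results (7 voters total):
Silva vs Rao: Silva wins 6–1.
Silva vs Toma: Silva wins 5–2.
Silva vs Nguyen: Silva wins 5–2.
Silva vs Okoro: Okoro wins 4–3.
Rao vs Toma: Toma wins 4–3.
Rao vs Nguyen: Nguyen wins 4–3.
Rao vs Okoro: Okoro wins 6–1.
Toma vs Nguyen: Toma wins 4–3.
Toma vs Okoro: Toma wins 4–3.
Nguyen vs Okoro: Okoro wins 4–3.
No candidate beats all others: Silva beats Toma beats Okoro beats Silva, a majority cycle.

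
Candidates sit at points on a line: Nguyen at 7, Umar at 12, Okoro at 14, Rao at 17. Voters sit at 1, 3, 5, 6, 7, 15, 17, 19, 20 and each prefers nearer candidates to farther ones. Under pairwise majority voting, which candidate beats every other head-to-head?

Nguyen

With single-peaked preferences on a line, the Condorcet winner is the candidate closest to the median voter.
The median voter (position 7) is closest to Nguyen at 7.
Check: Nguyen vs Rao — voters closer to Nguyen: 5 of 9.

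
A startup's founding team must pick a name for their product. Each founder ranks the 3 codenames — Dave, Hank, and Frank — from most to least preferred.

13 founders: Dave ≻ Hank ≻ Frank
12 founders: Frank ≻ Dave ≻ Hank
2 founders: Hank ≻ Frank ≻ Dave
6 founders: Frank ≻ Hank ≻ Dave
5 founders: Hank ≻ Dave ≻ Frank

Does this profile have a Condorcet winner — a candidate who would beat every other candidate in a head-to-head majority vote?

Head-to-head results (38 voters total):
Dave vs Hank: Dave wins 25–13.
Dave vs Frank: Frank wins 20–18.
Hank vs Frank: Hank wins 20–18.
No candidate beats all others: Dave beats Hank beats Frank beats Dave, a majority cycle.

No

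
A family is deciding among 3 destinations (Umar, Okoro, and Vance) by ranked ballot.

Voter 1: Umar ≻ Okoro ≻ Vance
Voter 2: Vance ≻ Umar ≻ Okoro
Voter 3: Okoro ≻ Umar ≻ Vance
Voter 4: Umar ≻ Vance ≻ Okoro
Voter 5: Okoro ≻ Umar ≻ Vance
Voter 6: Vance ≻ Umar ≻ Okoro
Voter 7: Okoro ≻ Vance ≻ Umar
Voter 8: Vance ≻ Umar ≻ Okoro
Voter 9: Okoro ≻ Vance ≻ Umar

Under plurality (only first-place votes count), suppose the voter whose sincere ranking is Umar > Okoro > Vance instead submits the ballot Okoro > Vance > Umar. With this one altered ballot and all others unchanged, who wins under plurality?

First-place totals with the altered ballot: Umar 1, Okoro 5, Vance 3.
The winner is unchanged: still Okoro.

Okoro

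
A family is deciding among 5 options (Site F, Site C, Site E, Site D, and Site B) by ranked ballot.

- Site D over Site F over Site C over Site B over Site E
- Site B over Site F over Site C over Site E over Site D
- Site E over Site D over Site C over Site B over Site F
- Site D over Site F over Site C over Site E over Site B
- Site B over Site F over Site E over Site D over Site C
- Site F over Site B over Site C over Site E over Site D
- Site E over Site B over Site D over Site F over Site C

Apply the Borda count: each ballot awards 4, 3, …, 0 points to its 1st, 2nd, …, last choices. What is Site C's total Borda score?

10

Borda scores:
  Site F: 3 + 3 + 0 + 3 + 3 + 4 + 1 = 17
  Site C: 2 + 2 + 2 + 2 + 0 + 2 + 0 = 10
  Site E: 0 + 1 + 4 + 1 + 2 + 1 + 4 = 13
  Site D: 4 + 0 + 3 + 4 + 1 + 0 + 2 = 14
  Site B: 1 + 4 + 1 + 0 + 4 + 3 + 3 = 16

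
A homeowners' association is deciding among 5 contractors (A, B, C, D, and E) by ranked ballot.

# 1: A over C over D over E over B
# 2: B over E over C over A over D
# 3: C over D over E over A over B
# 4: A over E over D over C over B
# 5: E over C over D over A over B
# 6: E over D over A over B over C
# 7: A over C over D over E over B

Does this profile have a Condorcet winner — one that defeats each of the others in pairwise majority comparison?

Head-to-head results (7 voters total):
A vs B: A wins 6–1.
A vs C: A wins 4–3.
A vs D: A wins 4–3.
A vs E: E wins 4–3.
B vs C: C wins 5–2.
B vs D: D wins 6–1.
B vs E: E wins 6–1.
C vs D: C wins 5–2.
C vs E: E wins 4–3.
D vs E: E wins 4–3.
E beats each rival — A (4–3), B (6–1), C (4–3), D (4–3) — so E is the Condorcet winner.

Yes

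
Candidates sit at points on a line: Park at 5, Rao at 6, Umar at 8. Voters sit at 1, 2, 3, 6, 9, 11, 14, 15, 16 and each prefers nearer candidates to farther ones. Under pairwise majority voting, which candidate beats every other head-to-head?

Umar

With single-peaked preferences on a line, the Condorcet winner is the candidate closest to the median voter.
The median voter (position 9) is closest to Umar at 8.
Check: Umar vs Park — voters closer to Umar: 5 of 9.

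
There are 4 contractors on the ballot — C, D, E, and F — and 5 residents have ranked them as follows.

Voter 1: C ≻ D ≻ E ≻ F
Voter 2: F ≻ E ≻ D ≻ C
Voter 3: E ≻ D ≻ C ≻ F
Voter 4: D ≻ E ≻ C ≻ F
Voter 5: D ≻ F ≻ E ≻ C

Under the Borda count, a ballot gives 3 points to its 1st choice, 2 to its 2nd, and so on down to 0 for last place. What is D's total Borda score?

Borda scores:
  C: 3 + 0 + 1 + 1 + 0 = 5
  D: 2 + 1 + 2 + 3 + 3 = 11
  E: 1 + 2 + 3 + 2 + 1 = 9
  F: 0 + 3 + 0 + 0 + 2 = 5

11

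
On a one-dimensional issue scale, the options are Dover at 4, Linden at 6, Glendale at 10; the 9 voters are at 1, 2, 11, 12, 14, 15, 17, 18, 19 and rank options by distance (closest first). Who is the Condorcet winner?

With single-peaked preferences on a line, the Condorcet winner is the candidate closest to the median voter.
The median voter (position 14) is closest to Glendale at 10.
Check: Glendale vs Linden — voters closer to Glendale: 7 of 9.

Glendale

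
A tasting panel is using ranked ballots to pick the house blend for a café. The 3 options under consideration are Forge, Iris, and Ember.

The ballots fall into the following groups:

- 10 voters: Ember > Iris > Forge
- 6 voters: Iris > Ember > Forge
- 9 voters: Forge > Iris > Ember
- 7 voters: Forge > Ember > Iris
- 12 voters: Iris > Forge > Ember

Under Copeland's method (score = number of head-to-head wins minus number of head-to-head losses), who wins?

Pairwise results:
  Forge vs Iris: Iris wins 28–16.
  Forge vs Ember: Forge wins 28–16.
  Iris vs Ember: Iris wins 27–17.
Copeland scores (wins − losses):
  Forge: 1 − 1 = 0
  Iris: 2 − 0 = 2
  Ember: 0 − 2 = -2
Iris has the best Copeland score.

Iris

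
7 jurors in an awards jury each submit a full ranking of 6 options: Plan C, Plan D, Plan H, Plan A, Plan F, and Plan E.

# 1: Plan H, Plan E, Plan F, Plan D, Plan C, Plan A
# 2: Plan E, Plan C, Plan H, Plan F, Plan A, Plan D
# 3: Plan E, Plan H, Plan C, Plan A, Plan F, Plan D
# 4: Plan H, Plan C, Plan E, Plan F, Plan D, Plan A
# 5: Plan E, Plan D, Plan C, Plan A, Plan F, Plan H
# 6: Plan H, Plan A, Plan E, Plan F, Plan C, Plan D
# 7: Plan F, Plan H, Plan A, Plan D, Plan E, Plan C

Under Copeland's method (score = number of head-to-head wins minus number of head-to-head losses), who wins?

Plan H

Pairwise results:
  Plan C vs Plan D: Plan C wins 4–3.
  Plan C vs Plan H: Plan H wins 5–2.
  Plan C vs Plan A: Plan C wins 5–2.
  Plan C vs Plan F: Plan C wins 4–3.
  Plan C vs Plan E: Plan E wins 6–1.
  Plan D vs Plan H: Plan H wins 6–1.
  Plan D vs Plan A: Plan A wins 4–3.
  Plan D vs Plan F: Plan F wins 6–1.
  Plan D vs Plan E: Plan E wins 6–1.
  Plan H vs Plan A: Plan H wins 6–1.
  Plan H vs Plan F: Plan H wins 5–2.
  Plan H vs Plan E: Plan H wins 4–3.
  Plan A vs Plan F: Plan F wins 4–3.
  Plan A vs Plan E: Plan E wins 5–2.
  Plan F vs Plan E: Plan E wins 6–1.
Copeland scores (wins − losses):
  Plan C: 3 − 2 = 1
  Plan D: 0 − 5 = -5
  Plan H: 5 − 0 = 5
  Plan A: 1 − 4 = -3
  Plan F: 2 − 3 = -1
  Plan E: 4 − 1 = 3
Plan H has the best Copeland score.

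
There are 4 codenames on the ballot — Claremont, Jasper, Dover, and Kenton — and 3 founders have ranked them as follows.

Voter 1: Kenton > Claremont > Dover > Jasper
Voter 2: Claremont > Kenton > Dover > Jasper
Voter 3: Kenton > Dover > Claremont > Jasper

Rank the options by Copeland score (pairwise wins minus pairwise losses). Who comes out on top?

Kenton

Pairwise results:
  Claremont vs Jasper: Claremont wins 3–0.
  Claremont vs Dover: Claremont wins 2–1.
  Claremont vs Kenton: Kenton wins 2–1.
  Jasper vs Dover: Dover wins 3–0.
  Jasper vs Kenton: Kenton wins 3–0.
  Dover vs Kenton: Kenton wins 3–0.
Copeland scores (wins − losses):
  Claremont: 2 − 1 = 1
  Jasper: 0 − 3 = -3
  Dover: 1 − 2 = -1
  Kenton: 3 − 0 = 3
Kenton has the best Copeland score.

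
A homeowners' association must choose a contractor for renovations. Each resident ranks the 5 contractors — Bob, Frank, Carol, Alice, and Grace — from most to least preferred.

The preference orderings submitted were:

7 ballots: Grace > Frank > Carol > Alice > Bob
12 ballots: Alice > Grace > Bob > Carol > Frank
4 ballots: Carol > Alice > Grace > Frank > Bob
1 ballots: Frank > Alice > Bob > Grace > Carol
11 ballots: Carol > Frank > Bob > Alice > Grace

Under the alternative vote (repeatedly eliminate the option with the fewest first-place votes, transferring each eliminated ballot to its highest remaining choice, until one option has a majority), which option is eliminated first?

Round 1: Carol 15, Alice 12, Grace 7, Frank 1, Bob 0. Bob has the fewest and is eliminated.
Round 2: Carol 15, Alice 12, Grace 7, Frank 1. Frank has the fewest and is eliminated.
Round 3: Carol 15, Alice 13, Grace 7. Grace has the fewest and is eliminated.
Round 4: Carol 22, Alice 13. Carol has a majority.

Bob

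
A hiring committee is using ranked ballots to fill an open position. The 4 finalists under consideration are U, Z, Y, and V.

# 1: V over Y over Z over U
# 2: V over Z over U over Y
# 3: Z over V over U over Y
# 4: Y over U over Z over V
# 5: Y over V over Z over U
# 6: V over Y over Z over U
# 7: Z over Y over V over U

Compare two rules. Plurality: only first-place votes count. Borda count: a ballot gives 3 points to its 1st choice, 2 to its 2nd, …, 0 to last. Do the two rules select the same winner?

Plurality first-place counts: U 0, Z 2, Y 2, V 3 → V.
Borda totals: U 4, Z 12, Y 12, V 14 → V.
The two rules agree on V.

Yes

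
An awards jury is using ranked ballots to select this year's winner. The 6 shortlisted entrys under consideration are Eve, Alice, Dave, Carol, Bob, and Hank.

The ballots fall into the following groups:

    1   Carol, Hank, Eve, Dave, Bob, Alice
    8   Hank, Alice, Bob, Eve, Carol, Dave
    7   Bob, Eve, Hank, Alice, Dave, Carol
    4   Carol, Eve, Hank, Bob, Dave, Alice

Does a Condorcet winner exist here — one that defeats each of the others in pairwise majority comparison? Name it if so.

Head-to-head results (20 voters total):
Eve vs Alice: Eve wins 12–8.
Eve vs Dave: Eve wins 20–0.
Eve vs Carol: Eve wins 15–5.
Eve vs Bob: Bob wins 15–5.
Eve vs Hank: Eve wins 11–9.
Alice vs Dave: Alice wins 15–5.
Alice vs Carol: Alice wins 15–5.
Alice vs Bob: Bob wins 12–8.
Alice vs Hank: Hank wins 20–0.
Dave vs Carol: Carol wins 13–7.
Dave vs Bob: Bob wins 19–1.
Dave vs Hank: Hank wins 20–0.
Carol vs Bob: Bob wins 15–5.
Carol vs Hank: Hank wins 15–5.
Bob vs Hank: Hank wins 13–7.
No candidate beats all others: Eve beats Hank beats Bob beats Eve, a majority cycle.

No Condorcet winner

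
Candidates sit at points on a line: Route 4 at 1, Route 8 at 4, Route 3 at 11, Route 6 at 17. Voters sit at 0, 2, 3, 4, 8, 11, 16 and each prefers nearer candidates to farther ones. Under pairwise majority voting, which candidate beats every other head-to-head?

With single-peaked preferences on a line, the Condorcet winner is the candidate closest to the median voter.
The median voter (position 4) is closest to Route 8 at 4.
Check: Route 8 vs Route 4 — voters closer to Route 8: 5 of 7.

Route 8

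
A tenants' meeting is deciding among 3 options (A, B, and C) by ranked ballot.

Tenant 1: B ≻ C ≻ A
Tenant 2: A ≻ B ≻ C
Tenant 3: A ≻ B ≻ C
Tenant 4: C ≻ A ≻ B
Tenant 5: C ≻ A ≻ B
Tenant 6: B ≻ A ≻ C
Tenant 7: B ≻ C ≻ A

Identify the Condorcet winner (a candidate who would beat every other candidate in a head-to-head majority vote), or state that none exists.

No Condorcet winner

Head-to-head results (7 voters total):
A vs B: A wins 4–3.
A vs C: C wins 4–3.
B vs C: B wins 5–2.
No candidate beats all others: A beats B beats C beats A, a majority cycle.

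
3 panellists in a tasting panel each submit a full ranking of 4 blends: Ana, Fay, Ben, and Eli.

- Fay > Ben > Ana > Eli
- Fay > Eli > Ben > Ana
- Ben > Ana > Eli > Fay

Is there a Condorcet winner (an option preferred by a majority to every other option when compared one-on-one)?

Head-to-head results (3 voters total):
Ana vs Fay: Fay wins 2–1.
Ana vs Ben: Ben wins 3–0.
Ana vs Eli: Ana wins 2–1.
Fay vs Ben: Fay wins 2–1.
Fay vs Eli: Fay wins 2–1.
Ben vs Eli: Ben wins 2–1.
Fay beats each rival — Ana (2–1), Ben (2–1), Eli (2–1) — so Fay is the Condorcet winner.

Yes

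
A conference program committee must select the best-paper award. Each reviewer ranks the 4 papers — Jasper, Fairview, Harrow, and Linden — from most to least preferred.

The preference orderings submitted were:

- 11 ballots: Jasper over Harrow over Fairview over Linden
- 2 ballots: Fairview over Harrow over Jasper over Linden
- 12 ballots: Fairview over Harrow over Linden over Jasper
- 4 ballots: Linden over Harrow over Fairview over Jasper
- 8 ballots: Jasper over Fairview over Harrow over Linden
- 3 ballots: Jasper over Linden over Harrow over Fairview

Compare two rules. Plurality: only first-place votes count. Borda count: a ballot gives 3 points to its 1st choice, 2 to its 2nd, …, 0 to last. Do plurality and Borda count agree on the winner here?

Plurality first-place counts: Jasper 22, Fairview 14, Harrow 0, Linden 4 → Jasper.
Borda totals: Jasper 68, Fairview 73, Harrow 69, Linden 30 → Fairview.
The two rules disagree: plurality picks Jasper, Borda picks Fairview.

No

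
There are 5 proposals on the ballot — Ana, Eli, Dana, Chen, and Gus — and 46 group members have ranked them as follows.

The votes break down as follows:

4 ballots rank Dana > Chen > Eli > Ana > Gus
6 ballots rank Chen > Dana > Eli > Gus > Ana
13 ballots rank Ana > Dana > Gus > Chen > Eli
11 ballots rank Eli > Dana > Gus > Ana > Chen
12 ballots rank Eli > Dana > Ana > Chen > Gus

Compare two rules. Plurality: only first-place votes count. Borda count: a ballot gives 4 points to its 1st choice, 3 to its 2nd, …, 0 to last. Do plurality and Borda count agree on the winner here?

Plurality first-place counts: Ana 13, Eli 23, Dana 4, Chen 6, Gus 0 → Eli.
Borda totals: Ana 91, Eli 112, Dana 142, Chen 61, Gus 54 → Dana.
The two rules disagree: plurality picks Eli, Borda picks Dana.

No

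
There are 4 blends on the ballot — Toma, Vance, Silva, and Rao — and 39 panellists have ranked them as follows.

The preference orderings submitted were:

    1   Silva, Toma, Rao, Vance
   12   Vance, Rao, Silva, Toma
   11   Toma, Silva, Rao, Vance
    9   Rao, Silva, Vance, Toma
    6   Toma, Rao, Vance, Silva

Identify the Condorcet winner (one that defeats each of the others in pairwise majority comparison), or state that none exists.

Head-to-head results (39 voters total):
Toma vs Vance: Vance wins 21–18.
Toma vs Silva: Silva wins 22–17.
Toma vs Rao: Rao wins 21–18.
Vance vs Silva: Silva wins 21–18.
Vance vs Rao: Rao wins 27–12.
Silva vs Rao: Rao wins 27–12.
Rao beats each rival — Toma (21–18), Vance (27–12), Silva (27–12) — so Rao is the Condorcet winner.

Rao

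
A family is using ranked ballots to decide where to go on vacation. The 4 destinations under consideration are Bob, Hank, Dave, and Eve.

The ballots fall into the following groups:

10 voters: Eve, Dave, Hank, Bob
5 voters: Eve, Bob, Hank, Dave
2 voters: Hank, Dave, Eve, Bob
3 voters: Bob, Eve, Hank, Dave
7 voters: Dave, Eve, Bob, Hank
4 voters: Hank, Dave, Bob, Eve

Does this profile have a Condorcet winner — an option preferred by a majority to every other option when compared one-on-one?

Head-to-head results (31 voters total):
Bob vs Hank: Hank wins 16–15.
Bob vs Dave: Dave wins 23–8.
Bob vs Eve: Eve wins 24–7.
Hank vs Dave: Dave wins 17–14.
Hank vs Eve: Eve wins 25–6.
Dave vs Eve: Eve wins 18–13.
Eve beats each rival — Bob (24–7), Hank (25–6), Dave (18–13) — so Eve is the Condorcet winner.

Yes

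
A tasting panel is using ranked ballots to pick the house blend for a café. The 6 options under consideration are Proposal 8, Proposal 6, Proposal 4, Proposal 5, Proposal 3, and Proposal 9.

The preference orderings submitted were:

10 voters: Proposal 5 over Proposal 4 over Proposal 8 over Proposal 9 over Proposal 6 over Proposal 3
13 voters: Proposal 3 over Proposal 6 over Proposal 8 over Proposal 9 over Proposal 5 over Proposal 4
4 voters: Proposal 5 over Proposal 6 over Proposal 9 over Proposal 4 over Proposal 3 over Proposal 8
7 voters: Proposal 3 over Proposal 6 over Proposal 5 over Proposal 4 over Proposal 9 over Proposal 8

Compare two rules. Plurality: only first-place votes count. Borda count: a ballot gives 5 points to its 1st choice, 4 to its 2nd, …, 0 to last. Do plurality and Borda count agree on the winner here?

No

Plurality first-place counts: Proposal 8 0, Proposal 6 0, Proposal 4 0, Proposal 5 14, Proposal 3 20, Proposal 9 0 → Proposal 3.
Borda totals: Proposal 8 69, Proposal 6 106, Proposal 4 62, Proposal 5 104, Proposal 3 104, Proposal 9 65 → Proposal 6.
The two rules disagree: plurality picks Proposal 3, Borda picks Proposal 6.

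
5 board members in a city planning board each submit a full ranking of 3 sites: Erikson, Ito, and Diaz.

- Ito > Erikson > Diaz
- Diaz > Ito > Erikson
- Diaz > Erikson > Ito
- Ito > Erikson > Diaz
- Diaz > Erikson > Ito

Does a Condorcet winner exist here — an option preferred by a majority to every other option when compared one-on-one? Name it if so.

Diaz

Head-to-head results (5 voters total):
Erikson vs Ito: Ito wins 3–2.
Erikson vs Diaz: Diaz wins 3–2.
Ito vs Diaz: Diaz wins 3–2.
Diaz beats each rival — Erikson (3–2), Ito (3–2) — so Diaz is the Condorcet winner.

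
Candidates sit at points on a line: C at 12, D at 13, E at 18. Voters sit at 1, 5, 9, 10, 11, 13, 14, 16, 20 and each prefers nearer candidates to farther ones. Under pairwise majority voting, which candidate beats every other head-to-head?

C

With single-peaked preferences on a line, the Condorcet winner is the candidate closest to the median voter.
The median voter (position 11) is closest to C at 12.
Check: C vs E — voters closer to C: 7 of 9.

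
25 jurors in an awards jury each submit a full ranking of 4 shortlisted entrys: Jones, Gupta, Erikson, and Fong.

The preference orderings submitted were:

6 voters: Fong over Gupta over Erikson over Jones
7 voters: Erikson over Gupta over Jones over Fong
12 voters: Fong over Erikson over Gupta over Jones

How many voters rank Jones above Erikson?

Ballots ranking Jones above Erikson: 0.
Ballots ranking Erikson above Jones: 6+7+12 = 25.
So 0 of 25 voters prefer Jones to Erikson.

0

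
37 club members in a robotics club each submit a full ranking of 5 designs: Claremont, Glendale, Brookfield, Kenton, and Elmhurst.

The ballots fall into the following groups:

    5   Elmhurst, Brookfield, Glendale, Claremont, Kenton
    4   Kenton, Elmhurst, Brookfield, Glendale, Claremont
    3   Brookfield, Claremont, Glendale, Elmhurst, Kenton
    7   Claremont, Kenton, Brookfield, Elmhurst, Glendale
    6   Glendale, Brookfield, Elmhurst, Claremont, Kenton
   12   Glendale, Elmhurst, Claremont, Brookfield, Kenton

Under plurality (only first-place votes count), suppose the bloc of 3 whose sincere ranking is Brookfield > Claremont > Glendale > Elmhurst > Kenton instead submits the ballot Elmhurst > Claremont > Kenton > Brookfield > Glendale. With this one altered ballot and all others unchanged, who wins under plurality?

Glendale

First-place totals with the altered ballot: Claremont 7, Glendale 18, Brookfield 0, Kenton 4, Elmhurst 8.
The winner is unchanged: still Glendale.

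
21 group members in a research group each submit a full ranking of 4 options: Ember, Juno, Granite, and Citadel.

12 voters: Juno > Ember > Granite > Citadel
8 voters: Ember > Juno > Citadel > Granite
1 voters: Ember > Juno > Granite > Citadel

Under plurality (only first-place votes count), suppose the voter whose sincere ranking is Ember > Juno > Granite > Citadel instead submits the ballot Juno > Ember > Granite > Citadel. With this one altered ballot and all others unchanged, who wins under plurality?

Juno

First-place totals with the altered ballot: Ember 8, Juno 13, Granite 0, Citadel 0.
The winner is unchanged: still Juno.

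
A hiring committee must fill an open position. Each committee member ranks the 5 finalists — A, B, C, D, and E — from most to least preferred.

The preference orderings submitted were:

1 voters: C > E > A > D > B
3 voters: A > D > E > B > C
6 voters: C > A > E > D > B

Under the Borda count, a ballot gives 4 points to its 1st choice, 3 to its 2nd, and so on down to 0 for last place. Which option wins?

Borda scores:
  A: 2 + 3·4 + 6·3 = 32
  B: 0 + 3·1 + 6·0 = 3
  C: 4 + 3·0 + 6·4 = 28
  D: 1 + 3·3 + 6·1 = 16
  E: 3 + 3·2 + 6·2 = 21
A has the highest total.

A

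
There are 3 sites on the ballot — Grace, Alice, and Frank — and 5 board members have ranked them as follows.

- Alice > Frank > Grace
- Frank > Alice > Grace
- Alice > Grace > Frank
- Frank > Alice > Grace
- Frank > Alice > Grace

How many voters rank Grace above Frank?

1

Ballots ranking Grace above Frank: 1.
Ballots ranking Frank above Grace: 4.
So 1 of 5 voters prefer Grace to Frank.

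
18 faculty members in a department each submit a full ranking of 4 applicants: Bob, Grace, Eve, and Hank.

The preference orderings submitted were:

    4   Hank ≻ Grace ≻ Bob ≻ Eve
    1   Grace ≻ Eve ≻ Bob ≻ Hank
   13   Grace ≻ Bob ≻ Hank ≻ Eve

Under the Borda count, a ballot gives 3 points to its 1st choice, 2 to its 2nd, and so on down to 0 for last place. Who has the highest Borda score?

Borda scores:
  Bob: 4·1 + 1 + 13·2 = 31
  Grace: 4·2 + 3 + 13·3 = 50
  Eve: 4·0 + 2 + 13·0 = 2
  Hank: 4·3 + 0 + 13·1 = 25
Grace has the highest total.

Grace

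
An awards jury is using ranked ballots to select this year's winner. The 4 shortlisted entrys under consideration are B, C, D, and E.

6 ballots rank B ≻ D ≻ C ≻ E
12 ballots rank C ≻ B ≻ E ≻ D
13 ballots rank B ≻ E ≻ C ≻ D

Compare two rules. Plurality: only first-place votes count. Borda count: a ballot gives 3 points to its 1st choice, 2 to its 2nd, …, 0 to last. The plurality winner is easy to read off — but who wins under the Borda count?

Plurality first-place counts: B 19, C 12, D 0, E 0 → B.
Borda totals: B 81, C 55, D 12, E 38 → B.

B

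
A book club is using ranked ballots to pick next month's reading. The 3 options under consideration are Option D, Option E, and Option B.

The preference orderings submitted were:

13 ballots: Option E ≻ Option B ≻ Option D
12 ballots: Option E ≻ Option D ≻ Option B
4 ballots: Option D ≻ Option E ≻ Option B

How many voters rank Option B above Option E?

Ballots ranking Option B above Option E: 0.
Ballots ranking Option E above Option B: 13+12+4 = 29.
So 0 of 29 voters prefer Option B to Option E.

0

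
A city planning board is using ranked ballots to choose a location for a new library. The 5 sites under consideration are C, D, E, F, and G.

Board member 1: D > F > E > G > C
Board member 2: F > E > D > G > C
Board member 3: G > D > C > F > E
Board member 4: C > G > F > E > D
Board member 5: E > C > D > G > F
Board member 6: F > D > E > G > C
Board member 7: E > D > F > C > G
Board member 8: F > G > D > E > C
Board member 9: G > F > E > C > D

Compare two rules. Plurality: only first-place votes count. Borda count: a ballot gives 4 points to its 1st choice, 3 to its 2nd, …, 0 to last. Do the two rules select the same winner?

Yes

Plurality first-place counts: C 1, D 1, E 2, F 3, G 2 → F.
Borda totals: C 11, D 19, E 19, F 23, G 18 → F.
The two rules agree on F.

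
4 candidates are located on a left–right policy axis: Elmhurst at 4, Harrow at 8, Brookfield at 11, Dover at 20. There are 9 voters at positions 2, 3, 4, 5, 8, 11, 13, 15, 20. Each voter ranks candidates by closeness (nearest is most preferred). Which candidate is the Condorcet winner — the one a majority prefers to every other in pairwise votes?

Harrow

With single-peaked preferences on a line, the Condorcet winner is the candidate closest to the median voter.
The median voter (position 8) is closest to Harrow at 8.
Check: Harrow vs Elmhurst — voters closer to Harrow: 5 of 9.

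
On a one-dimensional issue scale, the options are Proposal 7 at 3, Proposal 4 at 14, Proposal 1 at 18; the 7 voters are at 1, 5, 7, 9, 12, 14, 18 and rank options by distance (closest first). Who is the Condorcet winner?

Proposal 4

With single-peaked preferences on a line, the Condorcet winner is the candidate closest to the median voter.
The median voter (position 9) is closest to Proposal 4 at 14.
Check: Proposal 4 vs Proposal 7 — voters closer to Proposal 4: 4 of 7.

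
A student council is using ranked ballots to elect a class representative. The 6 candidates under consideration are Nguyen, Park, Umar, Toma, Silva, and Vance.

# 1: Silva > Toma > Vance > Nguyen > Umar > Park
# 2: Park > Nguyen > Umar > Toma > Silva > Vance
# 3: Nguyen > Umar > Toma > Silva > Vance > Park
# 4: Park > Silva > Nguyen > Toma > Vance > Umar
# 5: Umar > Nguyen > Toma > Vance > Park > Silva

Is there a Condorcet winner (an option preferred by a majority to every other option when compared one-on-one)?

Head-to-head results (5 voters total):
Nguyen vs Park: Nguyen wins 3–2.
Nguyen vs Umar: Nguyen wins 4–1.
Nguyen vs Toma: Nguyen wins 4–1.
Nguyen vs Silva: Nguyen wins 3–2.
Nguyen vs Vance: Nguyen wins 4–1.
Park vs Umar: Umar wins 3–2.
Park vs Toma: Toma wins 3–2.
Park vs Silva: Park wins 3–2.
Park vs Vance: Vance wins 3–2.
Umar vs Toma: Umar wins 3–2.
Umar vs Silva: Umar wins 3–2.
Umar vs Vance: Umar wins 3–2.
Toma vs Silva: Toma wins 3–2.
Toma vs Vance: Toma wins 5–0.
Silva vs Vance: Silva wins 4–1.
Nguyen beats each rival — Park (3–2), Umar (4–1), Toma (4–1), Silva (3–2), Vance (4–1) — so Nguyen is the Condorcet winner.

Yes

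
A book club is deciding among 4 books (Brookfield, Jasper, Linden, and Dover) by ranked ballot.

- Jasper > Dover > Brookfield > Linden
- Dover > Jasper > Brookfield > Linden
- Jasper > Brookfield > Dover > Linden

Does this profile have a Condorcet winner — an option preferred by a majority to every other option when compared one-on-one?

Head-to-head results (3 voters total):
Brookfield vs Jasper: Jasper wins 3–0.
Brookfield vs Linden: Brookfield wins 3–0.
Brookfield vs Dover: Dover wins 2–1.
Jasper vs Linden: Jasper wins 3–0.
Jasper vs Dover: Jasper wins 2–1.
Linden vs Dover: Dover wins 3–0.
Jasper beats each rival — Brookfield (3–0), Linden (3–0), Dover (2–1) — so Jasper is the Condorcet winner.

Yes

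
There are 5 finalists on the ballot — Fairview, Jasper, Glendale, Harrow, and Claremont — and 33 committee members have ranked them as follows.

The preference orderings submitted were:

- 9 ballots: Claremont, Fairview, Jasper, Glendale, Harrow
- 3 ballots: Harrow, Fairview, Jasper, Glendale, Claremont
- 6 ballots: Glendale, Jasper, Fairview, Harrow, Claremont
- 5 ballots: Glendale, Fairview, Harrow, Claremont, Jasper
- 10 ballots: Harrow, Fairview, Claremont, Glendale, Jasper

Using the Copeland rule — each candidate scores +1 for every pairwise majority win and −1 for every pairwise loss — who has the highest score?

Pairwise results:
  Fairview vs Jasper: Fairview wins 27–6.
  Fairview vs Glendale: Fairview wins 22–11.
  Fairview vs Harrow: Fairview wins 20–13.
  Fairview vs Claremont: Fairview wins 24–9.
  Jasper vs Glendale: Glendale wins 21–12.
  Jasper vs Harrow: Harrow wins 18–15.
  Jasper vs Claremont: Claremont wins 24–9.
  Glendale vs Harrow: Glendale wins 20–13.
  Glendale vs Claremont: Claremont wins 19–14.
  Harrow vs Claremont: Harrow wins 24–9.
Copeland scores (wins − losses):
  Fairview: 4 − 0 = 4
  Jasper: 0 − 4 = -4
  Glendale: 2 − 2 = 0
  Harrow: 2 − 2 = 0
  Claremont: 2 − 2 = 0
Fairview has the best Copeland score.

Fairview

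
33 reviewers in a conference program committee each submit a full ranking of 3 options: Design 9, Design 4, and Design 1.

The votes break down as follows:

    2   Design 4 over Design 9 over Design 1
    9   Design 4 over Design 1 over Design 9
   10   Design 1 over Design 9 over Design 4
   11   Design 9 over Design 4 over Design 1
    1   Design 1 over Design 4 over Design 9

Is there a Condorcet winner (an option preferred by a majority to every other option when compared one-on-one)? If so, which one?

No Condorcet winner

Head-to-head results (33 voters total):
Design 9 vs Design 4: Design 9 wins 21–12.
Design 9 vs Design 1: Design 1 wins 20–13.
Design 4 vs Design 1: Design 4 wins 22–11.
No candidate beats all others: Design 9 beats Design 4 beats Design 1 beats Design 9, a majority cycle.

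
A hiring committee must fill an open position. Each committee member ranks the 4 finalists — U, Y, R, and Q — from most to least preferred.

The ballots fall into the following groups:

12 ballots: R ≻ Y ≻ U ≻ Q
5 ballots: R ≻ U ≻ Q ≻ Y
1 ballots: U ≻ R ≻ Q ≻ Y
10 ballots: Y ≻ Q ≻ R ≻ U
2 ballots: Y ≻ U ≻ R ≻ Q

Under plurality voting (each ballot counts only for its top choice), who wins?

First-place vote totals:
  U: 1
  Y: 12
  R: 17
  Q: 0
R has the most first-place votes.

R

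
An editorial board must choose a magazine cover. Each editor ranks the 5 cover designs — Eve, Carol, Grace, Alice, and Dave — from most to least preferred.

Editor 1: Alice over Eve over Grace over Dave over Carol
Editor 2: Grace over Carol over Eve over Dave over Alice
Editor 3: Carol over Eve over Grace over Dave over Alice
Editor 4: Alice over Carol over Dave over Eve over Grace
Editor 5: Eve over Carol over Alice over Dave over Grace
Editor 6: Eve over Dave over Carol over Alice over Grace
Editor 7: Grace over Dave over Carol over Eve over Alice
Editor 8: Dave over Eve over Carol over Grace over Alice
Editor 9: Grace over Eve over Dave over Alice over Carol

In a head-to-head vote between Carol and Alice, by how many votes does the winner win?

3

Ballots ranking Carol above Alice: 6.
Ballots ranking Alice above Carol: 3.
Carol wins 6–3, a margin of 3.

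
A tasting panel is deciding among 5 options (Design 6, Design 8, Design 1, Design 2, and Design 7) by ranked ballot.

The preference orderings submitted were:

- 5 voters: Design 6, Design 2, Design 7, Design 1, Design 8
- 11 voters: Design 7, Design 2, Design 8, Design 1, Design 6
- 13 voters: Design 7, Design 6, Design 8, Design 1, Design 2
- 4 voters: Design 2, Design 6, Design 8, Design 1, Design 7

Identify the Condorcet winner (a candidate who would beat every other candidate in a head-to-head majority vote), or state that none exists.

Head-to-head results (33 voters total):
Design 6 vs Design 8: Design 6 wins 22–11.
Design 6 vs Design 1: Design 6 wins 22–11.
Design 6 vs Design 2: Design 6 wins 18–15.
Design 6 vs Design 7: Design 7 wins 24–9.
Design 8 vs Design 1: Design 8 wins 28–5.
Design 8 vs Design 2: Design 2 wins 20–13.
Design 8 vs Design 7: Design 7 wins 29–4.
Design 1 vs Design 2: Design 2 wins 20–13.
Design 1 vs Design 7: Design 7 wins 29–4.
Design 2 vs Design 7: Design 7 wins 24–9.
Design 7 beats each rival — Design 6 (24–9), Design 8 (29–4), Design 1 (29–4), Design 2 (24–9) — so Design 7 is the Condorcet winner.

Design 7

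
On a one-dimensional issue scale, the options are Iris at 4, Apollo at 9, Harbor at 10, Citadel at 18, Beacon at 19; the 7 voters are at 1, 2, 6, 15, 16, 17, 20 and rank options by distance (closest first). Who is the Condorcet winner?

With single-peaked preferences on a line, the Condorcet winner is the candidate closest to the median voter.
The median voter (position 15) is closest to Citadel at 18.
Check: Citadel vs Apollo — voters closer to Citadel: 4 of 7.

Citadel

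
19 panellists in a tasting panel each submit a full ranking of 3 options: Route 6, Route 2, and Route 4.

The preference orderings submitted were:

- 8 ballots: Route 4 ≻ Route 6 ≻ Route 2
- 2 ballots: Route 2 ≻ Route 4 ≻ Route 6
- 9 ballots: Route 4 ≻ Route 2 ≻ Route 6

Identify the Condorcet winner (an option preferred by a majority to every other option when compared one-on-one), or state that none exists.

Head-to-head results (19 voters total):
Route 6 vs Route 2: Route 2 wins 11–8.
Route 6 vs Route 4: Route 4 wins 19–0.
Route 2 vs Route 4: Route 4 wins 17–2.
Route 4 beats each rival — Route 6 (19–0), Route 2 (17–2) — so Route 4 is the Condorcet winner.

Route 4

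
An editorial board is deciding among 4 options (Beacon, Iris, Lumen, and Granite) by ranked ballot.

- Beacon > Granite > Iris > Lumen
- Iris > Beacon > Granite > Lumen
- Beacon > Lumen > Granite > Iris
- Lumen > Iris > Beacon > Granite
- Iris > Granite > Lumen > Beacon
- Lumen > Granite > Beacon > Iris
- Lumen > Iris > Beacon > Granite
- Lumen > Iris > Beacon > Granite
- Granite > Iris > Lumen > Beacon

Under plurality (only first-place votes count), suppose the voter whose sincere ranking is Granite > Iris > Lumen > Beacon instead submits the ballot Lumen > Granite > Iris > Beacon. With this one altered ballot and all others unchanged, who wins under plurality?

First-place totals with the altered ballot: Beacon 2, Iris 2, Lumen 5, Granite 0.
The winner is unchanged: still Lumen.

Lumen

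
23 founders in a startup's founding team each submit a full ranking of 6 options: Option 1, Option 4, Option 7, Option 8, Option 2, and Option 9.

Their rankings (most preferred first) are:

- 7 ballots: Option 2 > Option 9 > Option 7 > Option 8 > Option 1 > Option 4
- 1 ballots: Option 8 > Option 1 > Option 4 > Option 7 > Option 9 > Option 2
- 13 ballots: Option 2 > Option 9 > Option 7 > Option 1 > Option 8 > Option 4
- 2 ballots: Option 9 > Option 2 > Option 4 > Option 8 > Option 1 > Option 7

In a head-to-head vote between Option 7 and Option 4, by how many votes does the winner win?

Ballots ranking Option 7 above Option 4: 7+13 = 20.
Ballots ranking Option 4 above Option 7: 1+2 = 3.
Option 7 wins 20–3, a margin of 17.

17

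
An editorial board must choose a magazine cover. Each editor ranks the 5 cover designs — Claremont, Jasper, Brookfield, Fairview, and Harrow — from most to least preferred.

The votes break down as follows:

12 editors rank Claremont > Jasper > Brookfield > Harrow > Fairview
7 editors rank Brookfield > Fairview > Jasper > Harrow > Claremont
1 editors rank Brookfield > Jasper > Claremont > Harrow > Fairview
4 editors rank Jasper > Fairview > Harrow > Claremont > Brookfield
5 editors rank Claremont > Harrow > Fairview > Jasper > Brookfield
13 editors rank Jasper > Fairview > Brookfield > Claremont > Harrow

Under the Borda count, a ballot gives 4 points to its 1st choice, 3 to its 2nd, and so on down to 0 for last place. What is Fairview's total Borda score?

82

Borda scores:
  Claremont: 12·4 + 7·0 + 2 + 4·1 + 5·4 + 13·1 = 87
  Jasper: 12·3 + 7·2 + 3 + 4·4 + 5·1 + 13·4 = 126
  Brookfield: 12·2 + 7·4 + 4 + 4·0 + 5·0 + 13·2 = 82
  Fairview: 12·0 + 7·3 + 0 + 4·3 + 5·2 + 13·3 = 82
  Harrow: 12·1 + 7·1 + 1 + 4·2 + 5·3 + 13·0 = 43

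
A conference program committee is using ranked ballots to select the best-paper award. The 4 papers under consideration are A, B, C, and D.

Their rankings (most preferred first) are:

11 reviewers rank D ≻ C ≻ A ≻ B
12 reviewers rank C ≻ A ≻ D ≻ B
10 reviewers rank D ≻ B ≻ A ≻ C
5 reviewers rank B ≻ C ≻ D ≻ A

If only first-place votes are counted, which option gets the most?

First-place vote totals:
  A: 0
  B: 5
  C: 12
  D: 21
D has the most first-place votes.

D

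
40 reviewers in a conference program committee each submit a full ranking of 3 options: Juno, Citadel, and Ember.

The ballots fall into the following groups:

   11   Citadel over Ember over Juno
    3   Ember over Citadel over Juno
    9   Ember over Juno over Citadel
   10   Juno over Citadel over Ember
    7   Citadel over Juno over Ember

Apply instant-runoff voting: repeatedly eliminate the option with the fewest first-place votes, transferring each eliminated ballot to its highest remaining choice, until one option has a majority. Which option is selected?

Round 1: Citadel 18, Ember 12, Juno 10. Juno has the fewest and is eliminated.
Round 2: Citadel 28, Ember 12. Citadel has a majority.

Citadel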